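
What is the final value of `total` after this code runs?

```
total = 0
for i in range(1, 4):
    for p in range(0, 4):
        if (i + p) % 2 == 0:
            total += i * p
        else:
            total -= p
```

i=1,p=0: odd sum, total = 0-0 = 0
i=1,p=1: even sum, total = 0+1 = 1
i=1,p=2: odd sum, total = 1-2 = -1
i=1,p=3: even sum, total = (-1)+3 = 2
i=2,p=0: even sum, total = 2+0 = 2
i=2,p=1: odd sum, total = 2-1 = 1
i=2,p=2: even sum, total = 1+4 = 5
i=2,p=3: odd sum, total = 5-3 = 2
i=3,p=0: odd sum, total = 2-0 = 2
i=3,p=1: even sum, total = 2+3 = 5
i=3,p=2: odd sum, total = 5-2 = 3
i=3,p=3: even sum, total = 3+9 = 12

12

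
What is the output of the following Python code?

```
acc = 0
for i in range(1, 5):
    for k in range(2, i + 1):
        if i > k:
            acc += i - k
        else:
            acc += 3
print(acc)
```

i=2,k=2: not 2>2, acc = 0+3 = 3
i=3,k=2: 3>2, acc = 3+1 = 4
i=3,k=3: not 3>3, acc = 4+3 = 7
i=4,k=2: 4>2, acc = 7+2 = 9
i=4,k=3: 4>3, acc = 9+1 = 10
i=4,k=4: not 4>4, acc = 10+3 = 13

13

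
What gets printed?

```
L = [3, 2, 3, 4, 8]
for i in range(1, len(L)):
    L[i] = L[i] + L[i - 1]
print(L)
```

[3, 5, 8, 12, 20]

i=1: L[1] = 2+3 = 5 → [3, 5, 3, 4, 8]
i=2: L[2] = 3+5 = 8 → [3, 5, 8, 4, 8]
i=3: L[3] = 4+8 = 12 → [3, 5, 8, 12, 8]
i=4: L[4] = 8+12 = 20 → [3, 5, 8, 12, 20]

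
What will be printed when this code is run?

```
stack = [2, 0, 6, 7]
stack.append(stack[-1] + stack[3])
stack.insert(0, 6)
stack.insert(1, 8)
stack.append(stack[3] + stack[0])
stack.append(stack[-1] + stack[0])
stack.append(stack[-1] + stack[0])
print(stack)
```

[6, 8, 2, 0, 6, 7, 14, 6, 12, 18]

append stack[-1]+stack[3] = 7+7 = 14 → [2, 0, 6, 7, 14]
insert 6 at 0 → [6, 2, 0, 6, 7, 14]
insert 8 at 1 → [6, 8, 2, 0, 6, 7, 14]
append stack[3]+stack[0] = 0+6 = 6 → [6, 8, 2, 0, 6, 7, 14, 6]
append stack[-1]+stack[0] = 6+6 = 12 → [6, 8, 2, 0, 6, 7, 14, 6, 12]
append stack[-1]+stack[0] = 12+6 = 18 → [6, 8, 2, 0, 6, 7, 14, 6, 12, 18]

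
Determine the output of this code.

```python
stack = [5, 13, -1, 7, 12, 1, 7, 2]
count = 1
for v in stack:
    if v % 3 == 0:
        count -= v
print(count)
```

-11

v=5: not %3==0
v=13: not %3==0
v=-1: not %3==0
v=7: not %3==0
v=12: %3==0, count = 1-12 = -11
v=1: not %3==0
v=7: not %3==0
v=2: not %3==0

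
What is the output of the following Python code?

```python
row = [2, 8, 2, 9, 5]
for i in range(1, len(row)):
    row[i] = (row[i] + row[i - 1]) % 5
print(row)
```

[2, 0, 2, 1, 1]

i=1: row[1] = (8+2)%5 = 0 → [2, 0, 2, 9, 5]
i=2: row[2] = (2+0)%5 = 2 → [2, 0, 2, 9, 5]
i=3: row[3] = (9+2)%5 = 1 → [2, 0, 2, 1, 5]
i=4: row[4] = (5+1)%5 = 1 → [2, 0, 2, 1, 1]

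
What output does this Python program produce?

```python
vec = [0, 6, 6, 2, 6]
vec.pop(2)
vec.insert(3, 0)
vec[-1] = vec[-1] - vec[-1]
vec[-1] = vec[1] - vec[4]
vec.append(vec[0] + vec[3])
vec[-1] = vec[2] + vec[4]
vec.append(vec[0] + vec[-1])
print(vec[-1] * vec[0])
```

pop(2) removes 6 → [0, 6, 2, 6]
insert 0 at 3 → [0, 6, 2, 0, 6]
vec[-1] = vec[-1]-vec[-1] = 6-6 = 0 → [0, 6, 2, 0, 0]
vec[-1] = vec[1]-vec[4] = 6-0 = 6 → [0, 6, 2, 0, 6]
append vec[0]+vec[3] = 0+0 = 0 → [0, 6, 2, 0, 6, 0]
vec[-1] = vec[2]+vec[4] = 2+6 = 8 → [0, 6, 2, 0, 6, 8]
append vec[0]+vec[-1] = 0+8 = 8 → [0, 6, 2, 0, 6, 8, 8]
vec[-1]*vec[0] = 8*0 = 0

0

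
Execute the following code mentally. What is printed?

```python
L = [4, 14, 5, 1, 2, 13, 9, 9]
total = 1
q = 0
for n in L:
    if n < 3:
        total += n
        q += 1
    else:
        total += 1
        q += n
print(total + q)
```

66

n=4: not <3, total = 1+1 = 2; q=4
n=14: not <3, total = 2+1 = 3; q=18
n=5: not <3, total = 3+1 = 4; q=23
n=1: <3, total = 4+1 = 5; q=24
n=2: <3, total = 5+2 = 7; q=25
n=13: not <3, total = 7+1 = 8; q=38
n=9: not <3, total = 8+1 = 9; q=47
n=9: not <3, total = 9+1 = 10; q=56
total+q = 10+56 = 66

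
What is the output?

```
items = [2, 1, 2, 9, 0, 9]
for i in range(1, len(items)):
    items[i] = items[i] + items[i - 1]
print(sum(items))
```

i=1: items[1] = 1+2 = 3 → [2, 3, 2, 9, 0, 9]
i=2: items[2] = 2+3 = 5 → [2, 3, 5, 9, 0, 9]
i=3: items[3] = 9+5 = 14 → [2, 3, 5, 14, 0, 9]
i=4: items[4] = 0+14 = 14 → [2, 3, 5, 14, 14, 9]
i=5: items[5] = 9+14 = 23 → [2, 3, 5, 14, 14, 23]
sum = 61

61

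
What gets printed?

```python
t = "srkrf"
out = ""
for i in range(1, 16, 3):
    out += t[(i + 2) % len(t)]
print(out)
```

i=1: add t[3]='r' → 'r'
i=4: add t[1]='r' → 'rr'
i=7: add t[4]='f' → 'rrf'
i=10: add t[2]='k' → 'rrfk'
i=13: add t[0]='s' → 'rrfks'

rrfks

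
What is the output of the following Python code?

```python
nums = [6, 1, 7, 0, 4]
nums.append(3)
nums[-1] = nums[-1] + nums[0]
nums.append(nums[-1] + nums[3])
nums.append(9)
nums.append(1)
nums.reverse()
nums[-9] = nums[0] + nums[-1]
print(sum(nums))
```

52

append 3 → [6, 1, 7, 0, 4, 3]
nums[-1] = nums[-1]+nums[0] = 3+6 = 9 → [6, 1, 7, 0, 4, 9]
append nums[-1]+nums[3] = 9+0 = 9 → [6, 1, 7, 0, 4, 9, 9]
append 9 → [6, 1, 7, 0, 4, 9, 9, 9]
append 1 → [6, 1, 7, 0, 4, 9, 9, 9, 1]
reverse → [1, 9, 9, 9, 4, 0, 7, 1, 6]
nums[-9] = nums[0]+nums[-1] = 1+6 = 7 → [7, 9, 9, 9, 4, 0, 7, 1, 6]
sum = 52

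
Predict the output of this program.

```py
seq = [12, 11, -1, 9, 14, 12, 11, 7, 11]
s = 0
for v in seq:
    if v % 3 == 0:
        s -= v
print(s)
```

-33

v=12: %3==0, s = 0-12 = -12
v=11: not %3==0
v=-1: not %3==0
v=9: %3==0, s = (-12)-9 = -21
v=14: not %3==0
v=12: %3==0, s = (-21)-12 = -33
v=11: not %3==0
v=7: not %3==0
v=11: not %3==0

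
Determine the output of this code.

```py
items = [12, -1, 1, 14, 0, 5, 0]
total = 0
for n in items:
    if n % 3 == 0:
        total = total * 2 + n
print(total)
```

n=12: %3==0, total = 0*2+12 = 12
n=-1: not %3==0
n=1: not %3==0
n=14: not %3==0
n=0: %3==0, total = 12*2+0 = 24
n=5: not %3==0
n=0: %3==0, total = 24*2+0 = 48

48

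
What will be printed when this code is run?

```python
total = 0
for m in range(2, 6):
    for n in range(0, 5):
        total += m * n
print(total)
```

140

m=2,n=0: total = 0+0 = 0
m=2,n=1: total = 0+2 = 2
m=2,n=2: total = 2+4 = 6
m=2,n=3: total = 6+6 = 12
m=2,n=4: total = 12+8 = 20
m=3,n=0: total = 20+0 = 20
m=3,n=1: total = 20+3 = 23
m=3,n=2: total = 23+6 = 29
m=3,n=3: total = 29+9 = 38
m=3,n=4: total = 38+12 = 50
m=4,n=0: total = 50+0 = 50
m=4,n=1: total = 50+4 = 54
m=4,n=2: total = 54+8 = 62
m=4,n=3: total = 62+12 = 74
m=4,n=4: total = 74+16 = 90
m=5,n=0: total = 90+0 = 90
m=5,n=1: total = 90+5 = 95
m=5,n=2: total = 95+10 = 105
m=5,n=3: total = 105+15 = 120
m=5,n=4: total = 120+20 = 140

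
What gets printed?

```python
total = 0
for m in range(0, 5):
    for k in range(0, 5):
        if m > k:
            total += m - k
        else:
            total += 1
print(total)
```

m=0,k=0: not 0>0, total = 0+1 = 1
m=0,k=1: not 0>1, total = 1+1 = 2
m=0,k=2: not 0>2, total = 2+1 = 3
m=0,k=3: not 0>3, total = 3+1 = 4
m=0,k=4: not 0>4, total = 4+1 = 5
m=1,k=0: 1>0, total = 5+1 = 6
m=1,k=1: not 1>1, total = 6+1 = 7
m=1,k=2: not 1>2, total = 7+1 = 8
m=1,k=3: not 1>3, total = 8+1 = 9
m=1,k=4: not 1>4, total = 9+1 = 10
m=2,k=0: 2>0, total = 10+2 = 12
m=2,k=1: 2>1, total = 12+1 = 13
m=2,k=2: not 2>2, total = 13+1 = 14
m=2,k=3: not 2>3, total = 14+1 = 15
m=2,k=4: not 2>4, total = 15+1 = 16
m=3,k=0: 3>0, total = 16+3 = 19
m=3,k=1: 3>1, total = 19+2 = 21
m=3,k=2: 3>2, total = 21+1 = 22
m=3,k=3: not 3>3, total = 22+1 = 23
m=3,k=4: not 3>4, total = 23+1 = 24
m=4,k=0: 4>0, total = 24+4 = 28
m=4,k=1: 4>1, total = 28+3 = 31
m=4,k=2: 4>2, total = 31+2 = 33
m=4,k=3: 4>3, total = 33+1 = 34
m=4,k=4: not 4>4, total = 34+1 = 35

35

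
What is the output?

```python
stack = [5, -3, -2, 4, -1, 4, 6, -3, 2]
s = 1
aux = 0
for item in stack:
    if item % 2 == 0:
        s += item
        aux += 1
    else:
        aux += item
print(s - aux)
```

item=5: not even; aux=5
item=-3: not even; aux=2
item=-2: even, s = 1+(-2) = -1; aux=3
item=4: even, s = (-1)+4 = 3; aux=4
item=-1: not even; aux=3
item=4: even, s = 3+4 = 7; aux=4
item=6: even, s = 7+6 = 13; aux=5
item=-3: not even; aux=2
item=2: even, s = 13+2 = 15; aux=3
s-aux = 15-3 = 12

12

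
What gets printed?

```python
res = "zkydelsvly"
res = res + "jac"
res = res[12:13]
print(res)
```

+ 'jac' → 'zkydelsvlyjac'
slice [12:13] → 'c'

c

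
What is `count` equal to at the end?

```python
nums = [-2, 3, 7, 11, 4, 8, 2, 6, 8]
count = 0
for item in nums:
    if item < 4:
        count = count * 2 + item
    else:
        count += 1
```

item=-2: <4, count = 0*2+(-2) = -2
item=3: <4, count = (-2)*2+3 = -1
item=7: not <4, count = (-1)+1 = 0
item=11: not <4, count = 0+1 = 1
item=4: not <4, count = 1+1 = 2
item=8: not <4, count = 2+1 = 3
item=2: <4, count = 3*2+2 = 8
item=6: not <4, count = 8+1 = 9
item=8: not <4, count = 9+1 = 10

10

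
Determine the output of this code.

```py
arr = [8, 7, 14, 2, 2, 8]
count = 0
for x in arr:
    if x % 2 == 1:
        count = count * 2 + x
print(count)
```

7

x=8: not odd
x=7: odd, count = 0*2+7 = 7
x=14: not odd
x=2: not odd
x=2: not odd
x=8: not odd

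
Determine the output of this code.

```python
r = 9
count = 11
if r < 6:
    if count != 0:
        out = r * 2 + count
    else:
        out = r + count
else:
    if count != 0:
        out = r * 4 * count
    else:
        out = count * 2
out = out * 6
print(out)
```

2376

r=9, count=11
r < 6 is False; count != 0 is True
→ out = r * 4 * count = 396
out = 396*6 = 2376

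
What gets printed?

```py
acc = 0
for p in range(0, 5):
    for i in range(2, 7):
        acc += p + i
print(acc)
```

p=0,i=2: acc = 0+2 = 2
p=0,i=3: acc = 2+3 = 5
p=0,i=4: acc = 5+4 = 9
p=0,i=5: acc = 9+5 = 14
p=0,i=6: acc = 14+6 = 20
p=1,i=2: acc = 20+3 = 23
p=1,i=3: acc = 23+4 = 27
p=1,i=4: acc = 27+5 = 32
p=1,i=5: acc = 32+6 = 38
p=1,i=6: acc = 38+7 = 45
p=2,i=2: acc = 45+4 = 49
p=2,i=3: acc = 49+5 = 54
p=2,i=4: acc = 54+6 = 60
p=2,i=5: acc = 60+7 = 67
p=2,i=6: acc = 67+8 = 75
p=3,i=2: acc = 75+5 = 80
p=3,i=3: acc = 80+6 = 86
p=3,i=4: acc = 86+7 = 93
p=3,i=5: acc = 93+8 = 101
p=3,i=6: acc = 101+9 = 110
p=4,i=2: acc = 110+6 = 116
p=4,i=3: acc = 116+7 = 123
p=4,i=4: acc = 123+8 = 131
p=4,i=5: acc = 131+9 = 140
p=4,i=6: acc = 140+10 = 150

150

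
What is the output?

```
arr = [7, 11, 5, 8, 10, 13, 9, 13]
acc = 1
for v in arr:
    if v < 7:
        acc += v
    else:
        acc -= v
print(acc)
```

-65

v=7: not <7, acc = 1-7 = -6
v=11: not <7, acc = (-6)-11 = -17
v=5: <7, acc = (-17)+5 = -12
v=8: not <7, acc = (-12)-8 = -20
v=10: not <7, acc = (-20)-10 = -30
v=13: not <7, acc = (-30)-13 = -43
v=9: not <7, acc = (-43)-9 = -52
v=13: not <7, acc = (-52)-13 = -65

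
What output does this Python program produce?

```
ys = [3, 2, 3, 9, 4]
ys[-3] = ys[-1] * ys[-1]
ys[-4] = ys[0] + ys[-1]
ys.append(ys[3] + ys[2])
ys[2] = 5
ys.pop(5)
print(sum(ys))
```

28

ys[-3] = ys[-1]*ys[-1] = 4*4 = 16 → [3, 2, 16, 9, 4]
ys[-4] = ys[0]+ys[-1] = 3+4 = 7 → [3, 7, 16, 9, 4]
append ys[3]+ys[2] = 9+16 = 25 → [3, 7, 16, 9, 4, 25]
ys[2] = 5 → [3, 7, 5, 9, 4, 25]
pop(5) removes 25 → [3, 7, 5, 9, 4]
sum = 28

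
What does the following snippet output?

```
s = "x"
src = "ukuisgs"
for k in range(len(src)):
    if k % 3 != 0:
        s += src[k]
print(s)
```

xkusg

k=0: skip
k=1: add 'k' → 'xk'
k=2: add 'u' → 'xku'
k=3: skip
k=4: add 's' → 'xkus'
k=5: add 'g' → 'xkusg'
k=6: skip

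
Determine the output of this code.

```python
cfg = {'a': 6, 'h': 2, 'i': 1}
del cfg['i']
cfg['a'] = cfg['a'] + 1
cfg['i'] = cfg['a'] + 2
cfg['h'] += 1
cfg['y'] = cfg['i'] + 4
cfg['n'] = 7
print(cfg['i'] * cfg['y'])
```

117

del 'i' → {'a': 6, 'h': 2}
cfg['a'] = cfg['a']+1 = 7 → {'a': 7, 'h': 2}
cfg['i'] = cfg['a']+2 = 9 → {'a': 7, 'h': 2, 'i': 9}
cfg['h'] = 2+1 = 3 → {'a': 7, 'h': 3, 'i': 9}
cfg['y'] = cfg['i']+4 = 13 → {'a': 7, 'h': 3, 'i': 9, 'y': 13}
cfg['n'] = 7 → {'a': 7, 'h': 3, 'i': 9, 'y': 13, 'n': 7}
cfg['i']*cfg['y'] = 9*13 = 117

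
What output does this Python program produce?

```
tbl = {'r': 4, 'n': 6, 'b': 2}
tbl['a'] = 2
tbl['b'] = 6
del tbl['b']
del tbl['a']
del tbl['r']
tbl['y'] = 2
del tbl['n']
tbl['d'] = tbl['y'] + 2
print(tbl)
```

tbl['a'] = 2 → {'r': 4, 'n': 6, 'b': 2, 'a': 2}
tbl['b'] = 6 → {'r': 4, 'n': 6, 'b': 6, 'a': 2}
del 'b' → {'r': 4, 'n': 6, 'a': 2}
del 'a' → {'r': 4, 'n': 6}
del 'r' → {'n': 6}
tbl['y'] = 2 → {'n': 6, 'y': 2}
del 'n' → {'y': 2}
tbl['d'] = tbl['y']+2 = 4 → {'y': 2, 'd': 4}

{'y': 2, 'd': 4}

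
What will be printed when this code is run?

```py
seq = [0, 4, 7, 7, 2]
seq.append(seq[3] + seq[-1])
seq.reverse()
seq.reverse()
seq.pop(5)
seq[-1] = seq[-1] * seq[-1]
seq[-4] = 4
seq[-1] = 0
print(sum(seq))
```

append seq[3]+seq[-1] = 7+2 = 9 → [0, 4, 7, 7, 2, 9]
reverse → [9, 2, 7, 7, 4, 0]
reverse → [0, 4, 7, 7, 2, 9]
pop(5) removes 9 → [0, 4, 7, 7, 2]
seq[-1] = seq[-1]*seq[-1] = 2*2 = 4 → [0, 4, 7, 7, 4]
seq[-4] = 4 → [0, 4, 7, 7, 4]
seq[-1] = 0 → [0, 4, 7, 7, 0]
sum = 18

18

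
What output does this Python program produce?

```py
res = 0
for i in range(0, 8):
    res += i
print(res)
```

28

i=0: res = 0+0 = 0
i=1: res = 0+1 = 1
i=2: res = 1+2 = 3
i=3: res = 3+3 = 6
i=4: res = 6+4 = 10
i=5: res = 10+5 = 15
i=6: res = 15+6 = 21
i=7: res = 21+7 = 28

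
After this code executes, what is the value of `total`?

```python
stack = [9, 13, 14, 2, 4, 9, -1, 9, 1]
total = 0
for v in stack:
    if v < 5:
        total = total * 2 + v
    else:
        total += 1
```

85

v=9: not <5, total = 0+1 = 1
v=13: not <5, total = 1+1 = 2
v=14: not <5, total = 2+1 = 3
v=2: <5, total = 3*2+2 = 8
v=4: <5, total = 8*2+4 = 20
v=9: not <5, total = 20+1 = 21
v=-1: <5, total = 21*2+(-1) = 41
v=9: not <5, total = 41+1 = 42
v=1: <5, total = 42*2+1 = 85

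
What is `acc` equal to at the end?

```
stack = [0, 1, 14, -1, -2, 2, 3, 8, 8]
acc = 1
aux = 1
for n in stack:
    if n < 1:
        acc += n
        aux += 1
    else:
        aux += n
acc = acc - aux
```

-42

n=0: <1, acc = 1+0 = 1; aux=2
n=1: not <1; aux=3
n=14: not <1; aux=17
n=-1: <1, acc = 1+(-1) = 0; aux=18
n=-2: <1, acc = 0+(-2) = -2; aux=19
n=2: not <1; aux=21
n=3: not <1; aux=24
n=8: not <1; aux=32
n=8: not <1; aux=40
acc-aux = (-2)-40 = -42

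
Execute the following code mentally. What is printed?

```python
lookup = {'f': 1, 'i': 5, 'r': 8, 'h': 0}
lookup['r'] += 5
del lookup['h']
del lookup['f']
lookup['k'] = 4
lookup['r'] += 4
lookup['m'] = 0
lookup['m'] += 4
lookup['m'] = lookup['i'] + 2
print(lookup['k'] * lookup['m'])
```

lookup['r'] = 8+5 = 13 → {'f': 1, 'i': 5, 'r': 13, 'h': 0}
del 'h' → {'f': 1, 'i': 5, 'r': 13}
del 'f' → {'i': 5, 'r': 13}
lookup['k'] = 4 → {'i': 5, 'r': 13, 'k': 4}
lookup['r'] = 13+4 = 17 → {'i': 5, 'r': 17, 'k': 4}
lookup['m'] = 0 → {'i': 5, 'r': 17, 'k': 4, 'm': 0}
lookup['m'] = 0+4 = 4 → {'i': 5, 'r': 17, 'k': 4, 'm': 4}
lookup['m'] = lookup['i']+2 = 7 → {'i': 5, 'r': 17, 'k': 4, 'm': 7}
lookup['k']*lookup['m'] = 4*7 = 28

28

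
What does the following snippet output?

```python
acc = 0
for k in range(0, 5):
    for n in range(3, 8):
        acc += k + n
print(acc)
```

175

k=0,n=3: acc = 0+3 = 3
k=0,n=4: acc = 3+4 = 7
k=0,n=5: acc = 7+5 = 12
k=0,n=6: acc = 12+6 = 18
k=0,n=7: acc = 18+7 = 25
k=1,n=3: acc = 25+4 = 29
k=1,n=4: acc = 29+5 = 34
k=1,n=5: acc = 34+6 = 40
k=1,n=6: acc = 40+7 = 47
k=1,n=7: acc = 47+8 = 55
k=2,n=3: acc = 55+5 = 60
k=2,n=4: acc = 60+6 = 66
k=2,n=5: acc = 66+7 = 73
k=2,n=6: acc = 73+8 = 81
k=2,n=7: acc = 81+9 = 90
k=3,n=3: acc = 90+6 = 96
k=3,n=4: acc = 96+7 = 103
k=3,n=5: acc = 103+8 = 111
k=3,n=6: acc = 111+9 = 120
k=3,n=7: acc = 120+10 = 130
k=4,n=3: acc = 130+7 = 137
k=4,n=4: acc = 137+8 = 145
k=4,n=5: acc = 145+9 = 154
k=4,n=6: acc = 154+10 = 164
k=4,n=7: acc = 164+11 = 175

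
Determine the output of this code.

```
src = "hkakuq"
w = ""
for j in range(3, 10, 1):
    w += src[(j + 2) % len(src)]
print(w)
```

j=3: add src[5]='q' → 'q'
j=4: add src[0]='h' → 'qh'
j=5: add src[1]='k' → 'qhk'
j=6: add src[2]='a' → 'qhka'
j=7: add src[3]='k' → 'qhkak'
j=8: add src[4]='u' → 'qhkaku'
j=9: add src[5]='q' → 'qhkakuq'

qhkakuq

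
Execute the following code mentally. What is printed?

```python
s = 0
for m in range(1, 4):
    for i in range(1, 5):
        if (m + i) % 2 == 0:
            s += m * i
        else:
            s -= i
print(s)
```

m=1,i=1: even sum, s = 0+1 = 1
m=1,i=2: odd sum, s = 1-2 = -1
m=1,i=3: even sum, s = (-1)+3 = 2
m=1,i=4: odd sum, s = 2-4 = -2
m=2,i=1: odd sum, s = (-2)-1 = -3
m=2,i=2: even sum, s = (-3)+4 = 1
m=2,i=3: odd sum, s = 1-3 = -2
m=2,i=4: even sum, s = (-2)+8 = 6
m=3,i=1: even sum, s = 6+3 = 9
m=3,i=2: odd sum, s = 9-2 = 7
m=3,i=3: even sum, s = 7+9 = 16
m=3,i=4: odd sum, s = 16-4 = 12

12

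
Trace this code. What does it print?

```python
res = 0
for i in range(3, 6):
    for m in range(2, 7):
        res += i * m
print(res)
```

i=3,m=2: res = 0+6 = 6
i=3,m=3: res = 6+9 = 15
i=3,m=4: res = 15+12 = 27
i=3,m=5: res = 27+15 = 42
i=3,m=6: res = 42+18 = 60
i=4,m=2: res = 60+8 = 68
i=4,m=3: res = 68+12 = 80
i=4,m=4: res = 80+16 = 96
i=4,m=5: res = 96+20 = 116
i=4,m=6: res = 116+24 = 140
i=5,m=2: res = 140+10 = 150
i=5,m=3: res = 150+15 = 165
i=5,m=4: res = 165+20 = 185
i=5,m=5: res = 185+25 = 210
i=5,m=6: res = 210+30 = 240

240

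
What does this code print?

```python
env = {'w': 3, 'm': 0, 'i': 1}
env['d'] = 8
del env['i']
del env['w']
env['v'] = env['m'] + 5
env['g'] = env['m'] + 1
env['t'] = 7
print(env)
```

{'m': 0, 'd': 8, 'v': 5, 'g': 1, 't': 7}

env['d'] = 8 → {'w': 3, 'm': 0, 'i': 1, 'd': 8}
del 'i' → {'w': 3, 'm': 0, 'd': 8}
del 'w' → {'m': 0, 'd': 8}
env['v'] = env['m']+5 = 5 → {'m': 0, 'd': 8, 'v': 5}
env['g'] = env['m']+1 = 1 → {'m': 0, 'd': 8, 'v': 5, 'g': 1}
env['t'] = 7 → {'m': 0, 'd': 8, 'v': 5, 'g': 1, 't': 7}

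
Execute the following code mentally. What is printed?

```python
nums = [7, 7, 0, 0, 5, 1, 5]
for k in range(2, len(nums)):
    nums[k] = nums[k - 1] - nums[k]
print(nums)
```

[7, 7, 7, 7, 2, 1, -4]

k=2: nums[2] = 7-0 = 7 → [7, 7, 7, 0, 5, 1, 5]
k=3: nums[3] = 7-0 = 7 → [7, 7, 7, 7, 5, 1, 5]
k=4: nums[4] = 7-5 = 2 → [7, 7, 7, 7, 2, 1, 5]
k=5: nums[5] = 2-1 = 1 → [7, 7, 7, 7, 2, 1, 5]
k=6: nums[6] = 1-5 = -4 → [7, 7, 7, 7, 2, 1, -4]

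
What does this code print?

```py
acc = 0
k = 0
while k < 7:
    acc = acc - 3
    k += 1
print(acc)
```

-21

k=0: acc = 0-3 = -3
k=1: acc = (-3)-3 = -6
k=2: acc = (-6)-3 = -9
k=3: acc = (-9)-3 = -12
k=4: acc = (-12)-3 = -15
k=5: acc = (-15)-3 = -18
k=6: acc = (-18)-3 = -21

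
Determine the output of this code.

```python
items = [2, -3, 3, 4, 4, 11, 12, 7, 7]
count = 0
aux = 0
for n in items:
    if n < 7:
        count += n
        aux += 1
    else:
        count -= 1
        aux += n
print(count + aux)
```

n=2: <7, count = 0+2 = 2; aux=1
n=-3: <7, count = 2+(-3) = -1; aux=2
n=3: <7, count = (-1)+3 = 2; aux=3
n=4: <7, count = 2+4 = 6; aux=4
n=4: <7, count = 6+4 = 10; aux=5
n=11: not <7, count = 10-1 = 9; aux=16
n=12: not <7, count = 9-1 = 8; aux=28
n=7: not <7, count = 8-1 = 7; aux=35
n=7: not <7, count = 7-1 = 6; aux=42
count+aux = 6+42 = 48

48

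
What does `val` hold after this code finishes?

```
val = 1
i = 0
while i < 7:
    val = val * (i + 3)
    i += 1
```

i=0: val = 1*3 = 3
i=1: val = 3*4 = 12
i=2: val = 12*5 = 60
i=3: val = 60*6 = 360
i=4: val = 360*7 = 2520
i=5: val = 2520*8 = 20160
i=6: val = 20160*9 = 181440

181440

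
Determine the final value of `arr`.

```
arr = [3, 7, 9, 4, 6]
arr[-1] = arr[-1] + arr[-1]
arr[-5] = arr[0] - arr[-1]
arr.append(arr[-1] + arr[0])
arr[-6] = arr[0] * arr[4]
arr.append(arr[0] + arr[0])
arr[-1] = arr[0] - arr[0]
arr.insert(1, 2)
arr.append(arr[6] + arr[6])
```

arr[-1] = arr[-1]+arr[-1] = 6+6 = 12 → [3, 7, 9, 4, 12]
arr[-5] = arr[0]-arr[-1] = 3-12 = -9 → [-9, 7, 9, 4, 12]
append arr[-1]+arr[0] = 12+(-9) = 3 → [-9, 7, 9, 4, 12, 3]
arr[-6] = arr[0]*arr[4] = (-9)*12 = -108 → [-108, 7, 9, 4, 12, 3]
append arr[0]+arr[0] = (-108)+(-108) = -216 → [-108, 7, 9, 4, 12, 3, -216]
arr[-1] = arr[0]-arr[0] = (-108)-(-108) = 0 → [-108, 7, 9, 4, 12, 3, 0]
insert 2 at 1 → [-108, 2, 7, 9, 4, 12, 3, 0]
append arr[6]+arr[6] = 3+3 = 6 → [-108, 2, 7, 9, 4, 12, 3, 0, 6]

[-108, 2, 7, 9, 4, 12, 3, 0, 6]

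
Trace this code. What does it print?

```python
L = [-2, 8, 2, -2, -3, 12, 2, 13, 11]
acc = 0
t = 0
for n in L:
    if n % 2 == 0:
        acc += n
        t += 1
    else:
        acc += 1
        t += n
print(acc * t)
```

621

n=-2: even, acc = 0+(-2) = -2; t=1
n=8: even, acc = (-2)+8 = 6; t=2
n=2: even, acc = 6+2 = 8; t=3
n=-2: even, acc = 8+(-2) = 6; t=4
n=-3: not even, acc = 6+1 = 7; t=1
n=12: even, acc = 7+12 = 19; t=2
n=2: even, acc = 19+2 = 21; t=3
n=13: not even, acc = 21+1 = 22; t=16
n=11: not even, acc = 22+1 = 23; t=27
acc*t = 23*27 = 621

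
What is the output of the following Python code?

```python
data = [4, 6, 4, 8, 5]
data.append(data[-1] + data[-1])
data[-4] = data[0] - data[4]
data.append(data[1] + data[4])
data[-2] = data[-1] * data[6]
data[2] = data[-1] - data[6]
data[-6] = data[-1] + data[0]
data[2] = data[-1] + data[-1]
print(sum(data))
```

186

append data[-1]+data[-1] = 5+5 = 10 → [4, 6, 4, 8, 5, 10]
data[-4] = data[0]-data[4] = 4-5 = -1 → [4, 6, -1, 8, 5, 10]
append data[1]+data[4] = 6+5 = 11 → [4, 6, -1, 8, 5, 10, 11]
data[-2] = data[-1]*data[6] = 11*11 = 121 → [4, 6, -1, 8, 5, 121, 11]
data[2] = data[-1]-data[6] = 11-11 = 0 → [4, 6, 0, 8, 5, 121, 11]
data[-6] = data[-1]+data[0] = 11+4 = 15 → [4, 15, 0, 8, 5, 121, 11]
data[2] = data[-1]+data[-1] = 11+11 = 22 → [4, 15, 22, 8, 5, 121, 11]
sum = 186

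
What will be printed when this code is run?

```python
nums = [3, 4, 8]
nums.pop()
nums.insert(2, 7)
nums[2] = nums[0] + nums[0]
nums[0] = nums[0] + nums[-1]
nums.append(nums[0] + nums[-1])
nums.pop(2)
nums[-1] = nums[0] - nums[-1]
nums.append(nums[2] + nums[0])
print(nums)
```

pop() removes 8 → [3, 4]
insert 7 at 2 → [3, 4, 7]
nums[2] = nums[0]+nums[0] = 3+3 = 6 → [3, 4, 6]
nums[0] = nums[0]+nums[-1] = 3+6 = 9 → [9, 4, 6]
append nums[0]+nums[-1] = 9+6 = 15 → [9, 4, 6, 15]
pop(2) removes 6 → [9, 4, 15]
nums[-1] = nums[0]-nums[-1] = 9-15 = -6 → [9, 4, -6]
append nums[2]+nums[0] = (-6)+9 = 3 → [9, 4, -6, 3]

[9, 4, -6, 3]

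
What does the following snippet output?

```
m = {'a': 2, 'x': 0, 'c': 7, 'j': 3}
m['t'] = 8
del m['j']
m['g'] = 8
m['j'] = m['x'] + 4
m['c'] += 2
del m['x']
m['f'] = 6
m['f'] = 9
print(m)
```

{'a': 2, 'c': 9, 't': 8, 'g': 8, 'j': 4, 'f': 9}

m['t'] = 8 → {'a': 2, 'x': 0, 'c': 7, 'j': 3, 't': 8}
del 'j' → {'a': 2, 'x': 0, 'c': 7, 't': 8}
m['g'] = 8 → {'a': 2, 'x': 0, 'c': 7, 't': 8, 'g': 8}
m['j'] = m['x']+4 = 4 → {'a': 2, 'x': 0, 'c': 7, 't': 8, 'g': 8, 'j': 4}
m['c'] = 7+2 = 9 → {'a': 2, 'x': 0, 'c': 9, 't': 8, 'g': 8, 'j': 4}
del 'x' → {'a': 2, 'c': 9, 't': 8, 'g': 8, 'j': 4}
m['f'] = 6 → {'a': 2, 'c': 9, 't': 8, 'g': 8, 'j': 4, 'f': 6}
m['f'] = 9 → {'a': 2, 'c': 9, 't': 8, 'g': 8, 'j': 4, 'f': 9}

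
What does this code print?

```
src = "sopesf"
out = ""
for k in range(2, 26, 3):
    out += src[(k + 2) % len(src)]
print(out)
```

k=2: add src[4]='s' → 's'
k=5: add src[1]='o' → 'so'
k=8: add src[4]='s' → 'sos'
k=11: add src[1]='o' → 'soso'
k=14: add src[4]='s' → 'sosos'
k=17: add src[1]='o' → 'sososo'
k=20: add src[4]='s' → 'sososos'
k=23: add src[1]='o' → 'sosososo'

sosososo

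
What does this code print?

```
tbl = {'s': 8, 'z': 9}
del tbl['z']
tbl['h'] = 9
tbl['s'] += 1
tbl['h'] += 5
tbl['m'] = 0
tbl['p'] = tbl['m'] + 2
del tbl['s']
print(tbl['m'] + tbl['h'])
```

14

del 'z' → {'s': 8}
tbl['h'] = 9 → {'s': 8, 'h': 9}
tbl['s'] = 8+1 = 9 → {'s': 9, 'h': 9}
tbl['h'] = 9+5 = 14 → {'s': 9, 'h': 14}
tbl['m'] = 0 → {'s': 9, 'h': 14, 'm': 0}
tbl['p'] = tbl['m']+2 = 2 → {'s': 9, 'h': 14, 'm': 0, 'p': 2}
del 's' → {'h': 14, 'm': 0, 'p': 2}
tbl['m']+tbl['h'] = 0+14 = 14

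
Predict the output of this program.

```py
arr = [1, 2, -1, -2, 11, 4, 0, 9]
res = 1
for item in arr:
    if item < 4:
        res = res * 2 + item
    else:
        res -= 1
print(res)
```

item=1: <4, res = 1*2+1 = 3
item=2: <4, res = 3*2+2 = 8
item=-1: <4, res = 8*2+(-1) = 15
item=-2: <4, res = 15*2+(-2) = 28
item=11: not <4, res = 28-1 = 27
item=4: not <4, res = 27-1 = 26
item=0: <4, res = 26*2+0 = 52
item=9: not <4, res = 52-1 = 51

51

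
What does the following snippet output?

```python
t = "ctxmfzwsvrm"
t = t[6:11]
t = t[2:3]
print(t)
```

slice [6:11] → 'wsvrm'
slice [2:3] → 'v'

v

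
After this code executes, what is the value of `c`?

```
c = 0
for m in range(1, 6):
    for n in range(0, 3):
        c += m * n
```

m=1,n=0: c = 0+0 = 0
m=1,n=1: c = 0+1 = 1
m=1,n=2: c = 1+2 = 3
m=2,n=0: c = 3+0 = 3
m=2,n=1: c = 3+2 = 5
m=2,n=2: c = 5+4 = 9
m=3,n=0: c = 9+0 = 9
m=3,n=1: c = 9+3 = 12
m=3,n=2: c = 12+6 = 18
m=4,n=0: c = 18+0 = 18
m=4,n=1: c = 18+4 = 22
m=4,n=2: c = 22+8 = 30
m=5,n=0: c = 30+0 = 30
m=5,n=1: c = 30+5 = 35
m=5,n=2: c = 35+10 = 45

45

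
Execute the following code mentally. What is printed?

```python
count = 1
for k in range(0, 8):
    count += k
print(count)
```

k=0: count = 1+0 = 1
k=1: count = 1+1 = 2
k=2: count = 2+2 = 4
k=3: count = 4+3 = 7
k=4: count = 7+4 = 11
k=5: count = 11+5 = 16
k=6: count = 16+6 = 22
k=7: count = 22+7 = 29

29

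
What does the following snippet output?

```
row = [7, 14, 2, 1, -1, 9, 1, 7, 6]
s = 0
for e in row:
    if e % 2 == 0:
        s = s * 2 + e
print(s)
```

66

e=7: not even
e=14: even, s = 0*2+14 = 14
e=2: even, s = 14*2+2 = 30
e=1: not even
e=-1: not even
e=9: not even
e=1: not even
e=7: not even
e=6: even, s = 30*2+6 = 66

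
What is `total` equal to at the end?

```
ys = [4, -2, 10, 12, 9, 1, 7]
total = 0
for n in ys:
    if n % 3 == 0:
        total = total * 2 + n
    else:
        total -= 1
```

n=4: not %3==0, total = 0-1 = -1
n=-2: not %3==0, total = (-1)-1 = -2
n=10: not %3==0, total = (-2)-1 = -3
n=12: %3==0, total = (-3)*2+12 = 6
n=9: %3==0, total = 6*2+9 = 21
n=1: not %3==0, total = 21-1 = 20
n=7: not %3==0, total = 20-1 = 19

19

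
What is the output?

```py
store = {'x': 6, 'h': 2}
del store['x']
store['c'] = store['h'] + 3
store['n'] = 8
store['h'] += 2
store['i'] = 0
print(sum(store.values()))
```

17

del 'x' → {'h': 2}
store['c'] = store['h']+3 = 5 → {'h': 2, 'c': 5}
store['n'] = 8 → {'h': 2, 'c': 5, 'n': 8}
store['h'] = 2+2 = 4 → {'h': 4, 'c': 5, 'n': 8}
store['i'] = 0 → {'h': 4, 'c': 5, 'n': 8, 'i': 0}
sum of values = 17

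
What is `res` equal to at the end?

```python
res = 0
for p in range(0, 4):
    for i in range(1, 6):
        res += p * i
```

p=0,i=1: res = 0+0 = 0
p=0,i=2: res = 0+0 = 0
p=0,i=3: res = 0+0 = 0
p=0,i=4: res = 0+0 = 0
p=0,i=5: res = 0+0 = 0
p=1,i=1: res = 0+1 = 1
p=1,i=2: res = 1+2 = 3
p=1,i=3: res = 3+3 = 6
p=1,i=4: res = 6+4 = 10
p=1,i=5: res = 10+5 = 15
p=2,i=1: res = 15+2 = 17
p=2,i=2: res = 17+4 = 21
p=2,i=3: res = 21+6 = 27
p=2,i=4: res = 27+8 = 35
p=2,i=5: res = 35+10 = 45
p=3,i=1: res = 45+3 = 48
p=3,i=2: res = 48+6 = 54
p=3,i=3: res = 54+9 = 63
p=3,i=4: res = 63+12 = 75
p=3,i=5: res = 75+15 = 90

90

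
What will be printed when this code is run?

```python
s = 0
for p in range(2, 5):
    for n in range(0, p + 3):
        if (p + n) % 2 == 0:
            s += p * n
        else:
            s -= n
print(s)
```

68

p=2,n=0: even sum, s = 0+0 = 0
p=2,n=1: odd sum, s = 0-1 = -1
p=2,n=2: even sum, s = (-1)+4 = 3
p=2,n=3: odd sum, s = 3-3 = 0
p=2,n=4: even sum, s = 0+8 = 8
p=3,n=0: odd sum, s = 8-0 = 8
p=3,n=1: even sum, s = 8+3 = 11
p=3,n=2: odd sum, s = 11-2 = 9
p=3,n=3: even sum, s = 9+9 = 18
p=3,n=4: odd sum, s = 18-4 = 14
p=3,n=5: even sum, s = 14+15 = 29
p=4,n=0: even sum, s = 29+0 = 29
p=4,n=1: odd sum, s = 29-1 = 28
p=4,n=2: even sum, s = 28+8 = 36
p=4,n=3: odd sum, s = 36-3 = 33
p=4,n=4: even sum, s = 33+16 = 49
p=4,n=5: odd sum, s = 49-5 = 44
p=4,n=6: even sum, s = 44+24 = 68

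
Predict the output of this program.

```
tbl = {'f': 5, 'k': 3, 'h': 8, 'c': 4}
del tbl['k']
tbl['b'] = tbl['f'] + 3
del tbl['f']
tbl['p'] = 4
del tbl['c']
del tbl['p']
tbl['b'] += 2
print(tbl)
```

{'h': 8, 'b': 10}

del 'k' → {'f': 5, 'h': 8, 'c': 4}
tbl['b'] = tbl['f']+3 = 8 → {'f': 5, 'h': 8, 'c': 4, 'b': 8}
del 'f' → {'h': 8, 'c': 4, 'b': 8}
tbl['p'] = 4 → {'h': 8, 'c': 4, 'b': 8, 'p': 4}
del 'c' → {'h': 8, 'b': 8, 'p': 4}
del 'p' → {'h': 8, 'b': 8}
tbl['b'] = 8+2 = 10 → {'h': 8, 'b': 10}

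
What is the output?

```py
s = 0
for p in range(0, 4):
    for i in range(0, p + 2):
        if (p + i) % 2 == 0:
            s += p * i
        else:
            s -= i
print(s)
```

4

p=0,i=0: even sum, s = 0+0 = 0
p=0,i=1: odd sum, s = 0-1 = -1
p=1,i=0: odd sum, s = (-1)-0 = -1
p=1,i=1: even sum, s = (-1)+1 = 0
p=1,i=2: odd sum, s = 0-2 = -2
p=2,i=0: even sum, s = (-2)+0 = -2
p=2,i=1: odd sum, s = (-2)-1 = -3
p=2,i=2: even sum, s = (-3)+4 = 1
p=2,i=3: odd sum, s = 1-3 = -2
p=3,i=0: odd sum, s = (-2)-0 = -2
p=3,i=1: even sum, s = (-2)+3 = 1
p=3,i=2: odd sum, s = 1-2 = -1
p=3,i=3: even sum, s = (-1)+9 = 8
p=3,i=4: odd sum, s = 8-4 = 4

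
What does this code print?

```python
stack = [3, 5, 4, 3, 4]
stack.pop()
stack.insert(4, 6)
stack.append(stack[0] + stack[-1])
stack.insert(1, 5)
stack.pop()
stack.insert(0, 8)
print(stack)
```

pop() removes 4 → [3, 5, 4, 3]
insert 6 at 4 → [3, 5, 4, 3, 6]
append stack[0]+stack[-1] = 3+6 = 9 → [3, 5, 4, 3, 6, 9]
insert 5 at 1 → [3, 5, 5, 4, 3, 6, 9]
pop() removes 9 → [3, 5, 5, 4, 3, 6]
insert 8 at 0 → [8, 3, 5, 5, 4, 3, 6]

[8, 3, 5, 5, 4, 3, 6]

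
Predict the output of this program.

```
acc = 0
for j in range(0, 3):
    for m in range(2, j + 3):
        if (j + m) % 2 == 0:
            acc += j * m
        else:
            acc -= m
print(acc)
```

10

j=0,m=2: even sum, acc = 0+0 = 0
j=1,m=2: odd sum, acc = 0-2 = -2
j=1,m=3: even sum, acc = (-2)+3 = 1
j=2,m=2: even sum, acc = 1+4 = 5
j=2,m=3: odd sum, acc = 5-3 = 2
j=2,m=4: even sum, acc = 2+8 = 10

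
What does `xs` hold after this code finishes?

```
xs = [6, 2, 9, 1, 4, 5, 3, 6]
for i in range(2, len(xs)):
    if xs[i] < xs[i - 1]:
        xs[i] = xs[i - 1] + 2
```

i=2: 9>=2, unchanged → [6, 2, 9, 1, 4, 5, 3, 6]
i=3: 1<9, xs[3] = 9+2 = 11 → [6, 2, 9, 11, 4, 5, 3, 6]
i=4: 4<11, xs[4] = 11+2 = 13 → [6, 2, 9, 11, 13, 5, 3, 6]
i=5: 5<13, xs[5] = 13+2 = 15 → [6, 2, 9, 11, 13, 15, 3, 6]
i=6: 3<15, xs[6] = 15+2 = 17 → [6, 2, 9, 11, 13, 15, 17, 6]
i=7: 6<17, xs[7] = 17+2 = 19 → [6, 2, 9, 11, 13, 15, 17, 19]

[6, 2, 9, 11, 13, 15, 17, 19]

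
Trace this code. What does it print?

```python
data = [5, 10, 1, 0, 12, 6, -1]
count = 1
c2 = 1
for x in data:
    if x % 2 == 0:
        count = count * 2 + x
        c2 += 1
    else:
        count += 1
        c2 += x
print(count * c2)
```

x=5: not even, count = 1+1 = 2; c2=6
x=10: even, count = 2*2+10 = 14; c2=7
x=1: not even, count = 14+1 = 15; c2=8
x=0: even, count = 15*2+0 = 30; c2=9
x=12: even, count = 30*2+12 = 72; c2=10
x=6: even, count = 72*2+6 = 150; c2=11
x=-1: not even, count = 150+1 = 151; c2=10
count*c2 = 151*10 = 1510

1510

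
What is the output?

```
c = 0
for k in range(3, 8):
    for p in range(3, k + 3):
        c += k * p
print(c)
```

k=3,p=3: c = 0+9 = 9
k=3,p=4: c = 9+12 = 21
k=3,p=5: c = 21+15 = 36
k=4,p=3: c = 36+12 = 48
k=4,p=4: c = 48+16 = 64
k=4,p=5: c = 64+20 = 84
k=4,p=6: c = 84+24 = 108
k=5,p=3: c = 108+15 = 123
k=5,p=4: c = 123+20 = 143
k=5,p=5: c = 143+25 = 168
k=5,p=6: c = 168+30 = 198
k=5,p=7: c = 198+35 = 233
k=6,p=3: c = 233+18 = 251
k=6,p=4: c = 251+24 = 275
k=6,p=5: c = 275+30 = 305
k=6,p=6: c = 305+36 = 341
k=6,p=7: c = 341+42 = 383
k=6,p=8: c = 383+48 = 431
k=7,p=3: c = 431+21 = 452
k=7,p=4: c = 452+28 = 480
k=7,p=5: c = 480+35 = 515
k=7,p=6: c = 515+42 = 557
k=7,p=7: c = 557+49 = 606
k=7,p=8: c = 606+56 = 662
k=7,p=9: c = 662+63 = 725

725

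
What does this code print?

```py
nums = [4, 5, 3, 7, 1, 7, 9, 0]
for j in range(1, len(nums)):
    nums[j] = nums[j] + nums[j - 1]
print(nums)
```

j=1: nums[1] = 5+4 = 9 → [4, 9, 3, 7, 1, 7, 9, 0]
j=2: nums[2] = 3+9 = 12 → [4, 9, 12, 7, 1, 7, 9, 0]
j=3: nums[3] = 7+12 = 19 → [4, 9, 12, 19, 1, 7, 9, 0]
j=4: nums[4] = 1+19 = 20 → [4, 9, 12, 19, 20, 7, 9, 0]
j=5: nums[5] = 7+20 = 27 → [4, 9, 12, 19, 20, 27, 9, 0]
j=6: nums[6] = 9+27 = 36 → [4, 9, 12, 19, 20, 27, 36, 0]
j=7: nums[7] = 0+36 = 36 → [4, 9, 12, 19, 20, 27, 36, 36]

[4, 9, 12, 19, 20, 27, 36, 36]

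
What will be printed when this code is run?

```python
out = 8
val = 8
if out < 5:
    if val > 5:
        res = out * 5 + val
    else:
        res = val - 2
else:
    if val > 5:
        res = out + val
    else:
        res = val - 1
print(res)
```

16

out=8, val=8
out < 5 is False; val > 5 is True
→ res = out + val = 16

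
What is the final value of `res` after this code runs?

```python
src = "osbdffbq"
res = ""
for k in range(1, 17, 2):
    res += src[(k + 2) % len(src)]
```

k=1: add src[3]='d' → 'd'
k=3: add src[5]='f' → 'df'
k=5: add src[7]='q' → 'dfq'
k=7: add src[1]='s' → 'dfqs'
k=9: add src[3]='d' → 'dfqsd'
k=11: add src[5]='f' → 'dfqsdf'
k=13: add src[7]='q' → 'dfqsdfq'
k=15: add src[1]='s' → 'dfqsdfqs'

'dfqsdfqs'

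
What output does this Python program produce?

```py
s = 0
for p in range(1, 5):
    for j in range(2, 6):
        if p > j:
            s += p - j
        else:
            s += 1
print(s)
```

p=1,j=2: not 1>2, s = 0+1 = 1
p=1,j=3: not 1>3, s = 1+1 = 2
p=1,j=4: not 1>4, s = 2+1 = 3
p=1,j=5: not 1>5, s = 3+1 = 4
p=2,j=2: not 2>2, s = 4+1 = 5
p=2,j=3: not 2>3, s = 5+1 = 6
p=2,j=4: not 2>4, s = 6+1 = 7
p=2,j=5: not 2>5, s = 7+1 = 8
p=3,j=2: 3>2, s = 8+1 = 9
p=3,j=3: not 3>3, s = 9+1 = 10
p=3,j=4: not 3>4, s = 10+1 = 11
p=3,j=5: not 3>5, s = 11+1 = 12
p=4,j=2: 4>2, s = 12+2 = 14
p=4,j=3: 4>3, s = 14+1 = 15
p=4,j=4: not 4>4, s = 15+1 = 16
p=4,j=5: not 4>5, s = 16+1 = 17

17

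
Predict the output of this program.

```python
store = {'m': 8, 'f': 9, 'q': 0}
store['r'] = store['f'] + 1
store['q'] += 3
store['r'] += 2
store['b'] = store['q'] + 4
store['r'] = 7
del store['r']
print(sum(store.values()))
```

27

store['r'] = store['f']+1 = 10 → {'m': 8, 'f': 9, 'q': 0, 'r': 10}
store['q'] = 0+3 = 3 → {'m': 8, 'f': 9, 'q': 3, 'r': 10}
store['r'] = 10+2 = 12 → {'m': 8, 'f': 9, 'q': 3, 'r': 12}
store['b'] = store['q']+4 = 7 → {'m': 8, 'f': 9, 'q': 3, 'r': 12, 'b': 7}
store['r'] = 7 → {'m': 8, 'f': 9, 'q': 3, 'r': 7, 'b': 7}
del 'r' → {'m': 8, 'f': 9, 'q': 3, 'b': 7}
sum of values = 27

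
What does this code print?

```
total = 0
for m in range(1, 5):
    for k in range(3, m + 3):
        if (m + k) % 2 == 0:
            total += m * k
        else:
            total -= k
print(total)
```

60

m=1,k=3: even sum, total = 0+3 = 3
m=2,k=3: odd sum, total = 3-3 = 0
m=2,k=4: even sum, total = 0+8 = 8
m=3,k=3: even sum, total = 8+9 = 17
m=3,k=4: odd sum, total = 17-4 = 13
m=3,k=5: even sum, total = 13+15 = 28
m=4,k=3: odd sum, total = 28-3 = 25
m=4,k=4: even sum, total = 25+16 = 41
m=4,k=5: odd sum, total = 41-5 = 36
m=4,k=6: even sum, total = 36+24 = 60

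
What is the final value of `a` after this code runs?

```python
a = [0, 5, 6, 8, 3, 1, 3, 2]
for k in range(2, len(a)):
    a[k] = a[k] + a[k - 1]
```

[0, 5, 11, 19, 22, 23, 26, 28]

k=2: a[2] = 6+5 = 11 → [0, 5, 11, 8, 3, 1, 3, 2]
k=3: a[3] = 8+11 = 19 → [0, 5, 11, 19, 3, 1, 3, 2]
k=4: a[4] = 3+19 = 22 → [0, 5, 11, 19, 22, 1, 3, 2]
k=5: a[5] = 1+22 = 23 → [0, 5, 11, 19, 22, 23, 3, 2]
k=6: a[6] = 3+23 = 26 → [0, 5, 11, 19, 22, 23, 26, 2]
k=7: a[7] = 2+26 = 28 → [0, 5, 11, 19, 22, 23, 26, 28]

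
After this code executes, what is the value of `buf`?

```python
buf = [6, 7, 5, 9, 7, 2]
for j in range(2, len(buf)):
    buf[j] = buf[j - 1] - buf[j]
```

j=2: buf[2] = 7-5 = 2 → [6, 7, 2, 9, 7, 2]
j=3: buf[3] = 2-9 = -7 → [6, 7, 2, -7, 7, 2]
j=4: buf[4] = (-7)-7 = -14 → [6, 7, 2, -7, -14, 2]
j=5: buf[5] = (-14)-2 = -16 → [6, 7, 2, -7, -14, -16]

[6, 7, 2, -7, -14, -16]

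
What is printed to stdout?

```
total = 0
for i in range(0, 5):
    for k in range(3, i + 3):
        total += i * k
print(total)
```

125

i=1,k=3: total = 0+3 = 3
i=2,k=3: total = 3+6 = 9
i=2,k=4: total = 9+8 = 17
i=3,k=3: total = 17+9 = 26
i=3,k=4: total = 26+12 = 38
i=3,k=5: total = 38+15 = 53
i=4,k=3: total = 53+12 = 65
i=4,k=4: total = 65+16 = 81
i=4,k=5: total = 81+20 = 101
i=4,k=6: total = 101+24 = 125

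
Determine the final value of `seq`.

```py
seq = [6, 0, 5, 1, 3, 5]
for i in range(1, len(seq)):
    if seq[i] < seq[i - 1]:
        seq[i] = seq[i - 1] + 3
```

[6, 9, 12, 15, 18, 21]

i=1: 0<6, seq[1] = 6+3 = 9 → [6, 9, 5, 1, 3, 5]
i=2: 5<9, seq[2] = 9+3 = 12 → [6, 9, 12, 1, 3, 5]
i=3: 1<12, seq[3] = 12+3 = 15 → [6, 9, 12, 15, 3, 5]
i=4: 3<15, seq[4] = 15+3 = 18 → [6, 9, 12, 15, 18, 5]
i=5: 5<18, seq[5] = 18+3 = 21 → [6, 9, 12, 15, 18, 21]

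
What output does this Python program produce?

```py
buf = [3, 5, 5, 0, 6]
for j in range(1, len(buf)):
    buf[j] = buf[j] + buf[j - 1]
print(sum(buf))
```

j=1: buf[1] = 5+3 = 8 → [3, 8, 5, 0, 6]
j=2: buf[2] = 5+8 = 13 → [3, 8, 13, 0, 6]
j=3: buf[3] = 0+13 = 13 → [3, 8, 13, 13, 6]
j=4: buf[4] = 6+13 = 19 → [3, 8, 13, 13, 19]
sum = 56

56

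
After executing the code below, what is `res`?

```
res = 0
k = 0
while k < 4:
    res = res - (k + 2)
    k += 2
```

-6

k=0: res = 0-2 = -2
k=2: res = (-2)-4 = -6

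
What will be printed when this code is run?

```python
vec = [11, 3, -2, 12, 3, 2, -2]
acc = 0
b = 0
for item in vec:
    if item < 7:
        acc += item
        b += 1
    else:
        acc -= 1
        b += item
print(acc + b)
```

item=11: not <7, acc = 0-1 = -1; b=11
item=3: <7, acc = (-1)+3 = 2; b=12
item=-2: <7, acc = 2+(-2) = 0; b=13
item=12: not <7, acc = 0-1 = -1; b=25
item=3: <7, acc = (-1)+3 = 2; b=26
item=2: <7, acc = 2+2 = 4; b=27
item=-2: <7, acc = 4+(-2) = 2; b=28
acc+b = 2+28 = 30

30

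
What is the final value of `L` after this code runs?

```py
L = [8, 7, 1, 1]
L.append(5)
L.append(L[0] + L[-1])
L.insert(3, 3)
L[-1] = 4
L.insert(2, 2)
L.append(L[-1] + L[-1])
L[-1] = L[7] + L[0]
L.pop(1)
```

append 5 → [8, 7, 1, 1, 5]
append L[0]+L[-1] = 8+5 = 13 → [8, 7, 1, 1, 5, 13]
insert 3 at 3 → [8, 7, 1, 3, 1, 5, 13]
L[-1] = 4 → [8, 7, 1, 3, 1, 5, 4]
insert 2 at 2 → [8, 7, 2, 1, 3, 1, 5, 4]
append L[-1]+L[-1] = 4+4 = 8 → [8, 7, 2, 1, 3, 1, 5, 4, 8]
L[-1] = L[7]+L[0] = 4+8 = 12 → [8, 7, 2, 1, 3, 1, 5, 4, 12]
pop(1) removes 7 → [8, 2, 1, 3, 1, 5, 4, 12]

[8, 2, 1, 3, 1, 5, 4, 12]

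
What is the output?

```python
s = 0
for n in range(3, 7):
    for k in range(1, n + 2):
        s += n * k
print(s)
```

n=3,k=1: s = 0+3 = 3
n=3,k=2: s = 3+6 = 9
n=3,k=3: s = 9+9 = 18
n=3,k=4: s = 18+12 = 30
n=4,k=1: s = 30+4 = 34
n=4,k=2: s = 34+8 = 42
n=4,k=3: s = 42+12 = 54
n=4,k=4: s = 54+16 = 70
n=4,k=5: s = 70+20 = 90
n=5,k=1: s = 90+5 = 95
n=5,k=2: s = 95+10 = 105
n=5,k=3: s = 105+15 = 120
n=5,k=4: s = 120+20 = 140
n=5,k=5: s = 140+25 = 165
n=5,k=6: s = 165+30 = 195
n=6,k=1: s = 195+6 = 201
n=6,k=2: s = 201+12 = 213
n=6,k=3: s = 213+18 = 231
n=6,k=4: s = 231+24 = 255
n=6,k=5: s = 255+30 = 285
n=6,k=6: s = 285+36 = 321
n=6,k=7: s = 321+42 = 363

363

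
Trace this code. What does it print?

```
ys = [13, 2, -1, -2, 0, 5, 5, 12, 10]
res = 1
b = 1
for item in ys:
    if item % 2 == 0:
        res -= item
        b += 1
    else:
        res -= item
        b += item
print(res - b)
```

item=13: not even, res = 1-13 = -12; b=14
item=2: even, res = (-12)-2 = -14; b=15
item=-1: not even, res = (-14)-(-1) = -13; b=14
item=-2: even, res = (-13)-(-2) = -11; b=15
item=0: even, res = (-11)-0 = -11; b=16
item=5: not even, res = (-11)-5 = -16; b=21
item=5: not even, res = (-16)-5 = -21; b=26
item=12: even, res = (-21)-12 = -33; b=27
item=10: even, res = (-33)-10 = -43; b=28
res-b = (-43)-28 = -71

-71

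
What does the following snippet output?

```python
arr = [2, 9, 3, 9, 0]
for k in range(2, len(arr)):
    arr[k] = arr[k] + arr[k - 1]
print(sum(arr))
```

65

k=2: arr[2] = 3+9 = 12 → [2, 9, 12, 9, 0]
k=3: arr[3] = 9+12 = 21 → [2, 9, 12, 21, 0]
k=4: arr[4] = 0+21 = 21 → [2, 9, 12, 21, 21]
sum = 65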